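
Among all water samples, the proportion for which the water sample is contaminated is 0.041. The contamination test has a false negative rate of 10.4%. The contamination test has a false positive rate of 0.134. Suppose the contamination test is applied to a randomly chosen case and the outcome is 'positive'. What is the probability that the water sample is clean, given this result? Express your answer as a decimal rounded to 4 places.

P(¬H | E) ≈ 0.7777

Let H be the event that the water sample is contaminated. P(H) = 0.041, so P(¬H) = 0.959. With E the 'positive' result, P(E|H) = 0.896 and P(E|¬H) = 0.134.
P(E) = 0.896·0.041 + 0.134·0.959 = 0.036736 + 0.12851 = 0.16524.
By Bayes' theorem, P(H|E) = 0.036736 / 0.16524 = 0.2223. Hence P(¬H|E) = 1 − 0.2223 = 0.7777.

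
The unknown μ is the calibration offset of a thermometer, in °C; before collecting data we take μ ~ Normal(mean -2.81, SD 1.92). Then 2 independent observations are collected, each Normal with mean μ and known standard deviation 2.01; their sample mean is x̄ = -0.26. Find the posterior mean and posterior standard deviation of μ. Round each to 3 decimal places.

Posterior mean ≈ -1.163; posterior SD ≈ 1.142

With known σ, the Normal prior is conjugate. Weight on the data is w = (n/σ²)/(n/σ² + 1/τ₀²) = 0.495037/(0.495037+0.271267) = 0.64601.
Posterior mean = w·x̄ + (1−w)·μ₀ = 0.64601·-0.26 + 0.35399·-2.81 = -1.163. Posterior variance = 1/(0.495037+0.271267) = 1.30496, so SD = 1.142.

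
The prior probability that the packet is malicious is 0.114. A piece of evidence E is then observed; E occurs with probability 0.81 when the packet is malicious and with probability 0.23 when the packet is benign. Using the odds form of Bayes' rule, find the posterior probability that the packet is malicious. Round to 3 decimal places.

Posterior probability ≈ 0.312

Prior odds = 0.114/(1−0.114) = 0.12867.
Likelihood ratio for E = 0.81/0.23 = 3.5217.
Posterior odds = prior odds × LR = 0.45314.
Posterior probability = odds/(1+odds) = 0.45314/1.4531 = 0.312.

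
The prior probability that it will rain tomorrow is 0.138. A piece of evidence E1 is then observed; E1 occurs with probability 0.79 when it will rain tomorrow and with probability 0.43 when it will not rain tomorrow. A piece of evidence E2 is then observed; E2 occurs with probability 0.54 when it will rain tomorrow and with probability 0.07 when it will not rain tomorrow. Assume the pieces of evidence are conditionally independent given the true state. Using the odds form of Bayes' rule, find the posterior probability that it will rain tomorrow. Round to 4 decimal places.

Prior odds = 0.138/(1−0.138) = 0.16009. In log-odds, ln(0.16009) = -1.8320.
Add log likelihood ratios: ln(1.8372) + ln(7.7143) = 2.6513.
Posterior log-odds = 0.81932, so posterior odds = exp(0.81932) = 2.2690. Converting, P(H|E) = 2.2690/3.2690 = 0.6941.

Posterior probability ≈ 0.6941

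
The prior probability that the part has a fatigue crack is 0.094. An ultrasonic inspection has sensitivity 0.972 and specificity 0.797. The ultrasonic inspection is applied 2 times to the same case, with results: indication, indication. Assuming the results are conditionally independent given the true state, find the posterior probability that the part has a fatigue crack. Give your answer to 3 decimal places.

Posterior P(H) ≈ 0.704

Let H be the event that the part has a fatigue crack; start with P(H) = 0.094. P('indication'|H) = 0.972, P('indication'|¬H) = 0.203.
Update on result 1 ('indication'): P(H) ← 0.972·0.0940 / (0.972·0.0940 + 0.203·0.9060) = 0.091368/0.27529 = 0.3319.
Update on result 2 ('indication'): P(H) ← 0.972·0.3319 / (0.972·0.3319 + 0.203·0.6681) = 0.32261/0.45823 = 0.7040.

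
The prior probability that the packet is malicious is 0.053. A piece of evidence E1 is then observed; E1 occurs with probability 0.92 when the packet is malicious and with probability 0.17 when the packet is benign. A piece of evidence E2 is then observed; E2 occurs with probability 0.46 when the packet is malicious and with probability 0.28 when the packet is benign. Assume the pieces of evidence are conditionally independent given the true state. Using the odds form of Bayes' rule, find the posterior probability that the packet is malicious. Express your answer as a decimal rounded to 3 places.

Prior odds = 0.053/(1−0.053) = 0.055966.
Likelihood ratio for E1 = 0.92/0.17 = 5.4118.
Likelihood ratio for E2 = 0.46/0.28 = 1.6429.
Posterior odds = prior odds × LR₁ × LR₂ = 0.49758.
Posterior probability = odds/(1+odds) = 0.49758/1.4976 = 0.332.

Posterior probability ≈ 0.332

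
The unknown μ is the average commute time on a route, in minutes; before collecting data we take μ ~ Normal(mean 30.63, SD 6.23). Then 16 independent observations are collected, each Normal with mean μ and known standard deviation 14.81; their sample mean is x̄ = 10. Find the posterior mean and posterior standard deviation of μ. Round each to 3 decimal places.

Posterior mean ≈ 15.385; posterior SD ≈ 3.183

Prior precision 1/τ₀² = 1/6.23² = 0.0257646; data precision n/σ² = 16/14.81² = 0.0729474.
Posterior precision = 0.0257646 + 0.0729474 = 0.0987120, giving posterior SD = 1/√0.0987120 = 3.183.
Posterior mean = (0.0257646·30.63 + 0.0729474·10) / 0.0987120 = 15.385.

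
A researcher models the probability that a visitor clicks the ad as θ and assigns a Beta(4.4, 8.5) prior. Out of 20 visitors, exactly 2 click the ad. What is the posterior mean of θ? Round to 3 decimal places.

The binomial likelihood is conjugate to the Beta prior: with 2 successes and 18 failures, the posterior is Beta(4.4+2, 8.5+18) = Beta(6.4, 26.5).
Posterior mean = α/(α+β) = 6.4/32.9 = 0.195.

Posterior mean ≈ 0.195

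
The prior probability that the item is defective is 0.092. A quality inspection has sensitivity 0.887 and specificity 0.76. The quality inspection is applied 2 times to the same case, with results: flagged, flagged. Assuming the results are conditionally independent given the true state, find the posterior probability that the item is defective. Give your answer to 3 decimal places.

Let H be the event that the item is defective; start with P(H) = 0.092. P('flagged'|H) = 0.887, P('flagged'|¬H) = 0.24.
Update on result 1 ('flagged'): P(H) ← 0.887·0.0920 / (0.887·0.0920 + 0.24·0.9080) = 0.081604/0.29952 = 0.2724.
Update on result 2 ('flagged'): P(H) ← 0.887·0.2724 / (0.887·0.2724 + 0.24·0.7276) = 0.24166/0.41627 = 0.5805.

Posterior P(H) ≈ 0.581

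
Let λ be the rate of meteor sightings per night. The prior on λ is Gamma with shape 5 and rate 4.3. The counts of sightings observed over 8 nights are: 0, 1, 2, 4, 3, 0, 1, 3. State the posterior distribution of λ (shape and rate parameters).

The Poisson likelihood adds the total count to the shape and the number of exposure periods to the rate. Here ∑xᵢ = 14 and n = 8, so shape 5→19 and rate 4.3→12.3.

Posterior: Gamma(shape=19, rate=12.3)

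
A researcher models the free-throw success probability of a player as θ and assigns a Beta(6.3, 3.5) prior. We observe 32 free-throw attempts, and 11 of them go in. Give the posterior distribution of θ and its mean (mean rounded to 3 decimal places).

Observing 11 successes and 21 failures updates Beta(6.3, 3.5) by adding the success and failure counts to the two shape parameters: α = 6.3+11 = 17.3, β = 3.5+21 = 24.5.
E[θ | data] = 17.3/(17.3+24.5) = 0.414.

Posterior: Beta(17.3, 24.5); mean ≈ 0.414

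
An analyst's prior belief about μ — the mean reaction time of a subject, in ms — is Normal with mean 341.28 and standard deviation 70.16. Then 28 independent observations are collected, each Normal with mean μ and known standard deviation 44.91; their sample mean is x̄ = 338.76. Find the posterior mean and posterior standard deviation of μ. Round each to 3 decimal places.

With known σ, the Normal prior is conjugate. Weight on the data is w = (n/σ²)/(n/σ² + 1/τ₀²) = 0.0138826/(0.0138826+0.00020315) = 0.98558.
Posterior mean = w·x̄ + (1−w)·μ₀ = 0.98558·338.76 + 0.014422·341.28 = 338.796. Posterior variance = 1/(0.0138826+0.00020315) = 70.9935, so SD = 8.426.

Posterior mean ≈ 338.796; posterior SD ≈ 8.426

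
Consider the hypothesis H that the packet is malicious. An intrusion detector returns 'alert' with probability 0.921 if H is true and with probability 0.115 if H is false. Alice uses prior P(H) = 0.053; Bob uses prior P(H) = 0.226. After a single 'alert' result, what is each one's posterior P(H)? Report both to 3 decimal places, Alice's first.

P('+'|H) = 0.921, P('+'|¬H) = 0.115.
Alice: numerator 0.921·0.053 = 0.048813; evidence = 0.048813+0.115·0.947 = 0.15772; posterior = 0.309.
Bob: numerator 0.921·0.226 = 0.20815; evidence = 0.20815+0.115·0.774 = 0.29716; posterior = 0.700.

Alice: 0.309; Bob: 0.700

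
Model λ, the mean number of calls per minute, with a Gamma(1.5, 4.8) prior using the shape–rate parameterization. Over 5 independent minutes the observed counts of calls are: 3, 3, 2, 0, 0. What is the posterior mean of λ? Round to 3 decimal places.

The Poisson likelihood adds the total count to the shape and the number of exposure periods to the rate. Here ∑xᵢ = 8 and n = 5, so shape 1.5→9.5 and rate 4.8→9.8.
Posterior mean = shape/rate = 9.5/9.8 = 0.969.

Posterior mean ≈ 0.969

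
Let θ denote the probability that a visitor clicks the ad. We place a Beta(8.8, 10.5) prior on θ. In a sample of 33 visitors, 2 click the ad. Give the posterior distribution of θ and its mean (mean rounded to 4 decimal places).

Observing 2 successes and 31 failures updates Beta(8.8, 10.5) by adding the success and failure counts to the two shape parameters: α = 8.8+2 = 10.8, β = 10.5+31 = 41.5.
Posterior mean = α/(α+β) = 10.8/52.3 = 0.2065.

Posterior: Beta(10.8, 41.5); mean ≈ 0.2065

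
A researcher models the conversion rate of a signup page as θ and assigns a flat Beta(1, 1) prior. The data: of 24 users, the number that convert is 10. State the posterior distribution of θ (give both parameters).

Observing 10 successes and 14 failures updates Beta(1, 1) by adding the success and failure counts to the two shape parameters: α = 1+10 = 11, β = 1+14 = 15.

Posterior: Beta(11, 15)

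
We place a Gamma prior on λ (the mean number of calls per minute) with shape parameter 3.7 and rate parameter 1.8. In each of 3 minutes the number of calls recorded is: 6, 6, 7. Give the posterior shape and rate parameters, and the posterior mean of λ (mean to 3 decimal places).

Posterior: Gamma(shape=22.7, rate=4.8); mean ≈ 4.729

Total count ∑xᵢ = 19 over n = 3 minutes.
Gamma is conjugate to the Poisson likelihood: posterior is Gamma(shape = 3.7+19 = 22.7, rate = 1.8+3 = 4.8).
E[λ | data] = 22.7/4.8 = 4.729.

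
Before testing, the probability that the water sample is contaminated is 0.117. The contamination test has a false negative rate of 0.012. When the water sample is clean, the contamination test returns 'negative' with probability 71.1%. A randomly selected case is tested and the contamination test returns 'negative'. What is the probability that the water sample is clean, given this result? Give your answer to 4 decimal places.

P(¬H | E) ≈ 0.9978

Let H be the event that the water sample is contaminated. P(H) = 0.117, so P(¬H) = 0.883. With E the 'negative' result, P(E|H) = 0.012 and P(E|¬H) = 0.711.
P(E) = 0.012·0.117 + 0.711·0.883 = 0.0014040 + 0.62781 = 0.62922.
By Bayes' theorem, P(H|E) = 0.0014040 / 0.62922 = 0.0022. Hence P(¬H|E) = 1 − 0.0022 = 0.9978.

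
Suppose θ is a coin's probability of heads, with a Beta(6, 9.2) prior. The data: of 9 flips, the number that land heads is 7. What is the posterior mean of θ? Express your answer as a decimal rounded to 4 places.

Posterior mean ≈ 0.5372

Observing 7 successes and 2 failures updates Beta(6, 9.2) by adding the success and failure counts to the two shape parameters: α = 6+7 = 13, β = 9.2+2 = 11.2.
Posterior mean = α/(α+β) = 13/24.2 = 0.5372.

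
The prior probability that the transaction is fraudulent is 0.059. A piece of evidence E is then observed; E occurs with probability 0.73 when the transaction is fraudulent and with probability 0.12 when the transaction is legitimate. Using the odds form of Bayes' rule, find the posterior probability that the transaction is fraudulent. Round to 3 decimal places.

Prior odds = 0.059/(1−0.059) = 0.062699.
Likelihood ratio for E = 0.73/0.12 = 6.0833.
Posterior odds = prior odds × LR = 0.38142.
Posterior probability = odds/(1+odds) = 0.38142/1.3814 = 0.276.

Posterior probability ≈ 0.276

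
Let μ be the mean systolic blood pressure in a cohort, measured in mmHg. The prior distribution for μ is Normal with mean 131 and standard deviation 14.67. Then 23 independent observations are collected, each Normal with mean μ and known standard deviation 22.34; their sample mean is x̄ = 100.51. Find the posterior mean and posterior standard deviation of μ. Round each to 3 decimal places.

Posterior mean ≈ 103.303; posterior SD ≈ 4.440

Prior precision 1/τ₀² = 1/14.67² = 0.00464665; data precision n/σ² = 23/22.34² = 0.0460852.
Posterior precision = 0.00464665 + 0.0460852 = 0.0507319, giving posterior SD = 1/√0.0507319 = 4.440.
Posterior mean = (0.00464665·131 + 0.0460852·100.51) / 0.0507319 = 103.303.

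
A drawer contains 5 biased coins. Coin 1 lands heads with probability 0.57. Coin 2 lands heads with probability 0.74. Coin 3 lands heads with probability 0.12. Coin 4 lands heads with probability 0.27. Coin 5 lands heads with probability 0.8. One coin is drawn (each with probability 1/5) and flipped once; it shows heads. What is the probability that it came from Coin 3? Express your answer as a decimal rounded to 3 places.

Tabulate prior·likelihood by source: [1] prior 0.2, lik 0.57, product 0.1140; [2] prior 0.2, lik 0.74, product 0.1480; [3] prior 0.2, lik 0.12, product 0.02400; [4] prior 0.2, lik 0.27, product 0.05400; [5] prior 0.2, lik 0.8, product 0.1600.
Normalizing constant = 0.50000; the posterior for Coin 3 is its product over the sum, 0.02400/0.50000 = 0.048.

Posterior probability ≈ 0.048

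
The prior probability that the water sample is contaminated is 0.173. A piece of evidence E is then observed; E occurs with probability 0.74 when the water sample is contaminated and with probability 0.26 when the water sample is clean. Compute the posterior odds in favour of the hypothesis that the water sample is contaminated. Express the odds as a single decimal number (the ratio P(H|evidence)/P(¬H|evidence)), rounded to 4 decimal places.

Prior odds = 0.173/(1−0.173) = 0.20919.
Likelihood ratio for E = 0.74/0.26 = 2.8462.
Posterior odds = prior odds × LR = 0.59539.

Posterior odds ≈ 0.5954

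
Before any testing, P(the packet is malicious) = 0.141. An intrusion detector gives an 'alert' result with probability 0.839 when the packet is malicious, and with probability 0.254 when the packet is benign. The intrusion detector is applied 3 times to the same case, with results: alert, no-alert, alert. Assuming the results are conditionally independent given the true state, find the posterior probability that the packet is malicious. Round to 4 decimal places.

With H the event that the packet is malicious, the joint likelihood of the observed sequence is P(data|H) = 0.839·0.161·0.839 = 0.11333 and P(data|¬H) = 0.254·0.746·0.254 = 0.048129.
Bayes: P(H|data) = 0.141·0.11333 / (0.141·0.11333 + 0.859·0.048129) = 0.015980/0.057322 = 0.2788.

Posterior P(H) ≈ 0.2788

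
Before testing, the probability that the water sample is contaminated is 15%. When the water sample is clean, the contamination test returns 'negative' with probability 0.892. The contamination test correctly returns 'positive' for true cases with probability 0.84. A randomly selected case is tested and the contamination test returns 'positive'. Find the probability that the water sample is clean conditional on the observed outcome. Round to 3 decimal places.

Write H for 'the water sample is contaminated'. Prior odds H:¬H = 0.15/0.85 = 0.17647. For the 'positive' outcome, the likelihood ratio is 0.84/0.108 = 7.7778.
Posterior odds = 0.17647 × 7.7778 = 1.3725, so P(H|E) = 1.3725/(1+1.3725) = 0.579. Then P(¬H|E) = 1 − 0.579 = 0.421.

P(¬H | E) ≈ 0.421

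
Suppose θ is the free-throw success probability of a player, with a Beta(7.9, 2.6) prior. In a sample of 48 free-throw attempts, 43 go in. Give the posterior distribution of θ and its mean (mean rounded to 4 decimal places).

Observing 43 successes and 5 failures updates Beta(7.9, 2.6) by adding the success and failure counts to the two shape parameters: α = 7.9+43 = 50.9, β = 2.6+5 = 7.6.
Posterior mean = α/(α+β) = 50.9/58.5 = 0.8701.

Posterior: Beta(50.9, 7.6); mean ≈ 0.8701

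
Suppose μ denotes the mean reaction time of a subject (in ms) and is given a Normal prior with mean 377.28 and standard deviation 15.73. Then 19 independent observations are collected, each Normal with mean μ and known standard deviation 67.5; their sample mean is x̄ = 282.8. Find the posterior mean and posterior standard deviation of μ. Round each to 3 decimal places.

Posterior mean ≈ 329.300; posterior SD ≈ 11.035

With known σ, the Normal prior is conjugate. Weight on the data is w = (n/σ²)/(n/σ² + 1/τ₀²) = 0.00417010/(0.00417010+0.00404150) = 0.50783.
Posterior mean = w·x̄ + (1−w)·μ₀ = 0.50783·282.8 + 0.49217·377.28 = 329.300. Posterior variance = 1/(0.00417010+0.00404150) = 121.779, so SD = 11.035.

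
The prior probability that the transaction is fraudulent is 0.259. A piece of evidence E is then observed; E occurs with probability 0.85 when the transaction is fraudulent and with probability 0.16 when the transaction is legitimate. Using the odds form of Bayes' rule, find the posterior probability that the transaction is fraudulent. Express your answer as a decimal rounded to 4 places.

Prior odds = 0.259/(1−0.259) = 0.34953.
Likelihood ratio for E = 0.85/0.16 = 5.3125.
Posterior odds = prior odds × LR = 1.8569.
Posterior probability = odds/(1+odds) = 1.8569/2.8569 = 0.6500.

Posterior probability ≈ 0.6500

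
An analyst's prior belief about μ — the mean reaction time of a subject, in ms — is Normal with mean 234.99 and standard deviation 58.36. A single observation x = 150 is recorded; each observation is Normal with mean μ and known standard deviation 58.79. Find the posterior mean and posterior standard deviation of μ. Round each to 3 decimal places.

With known σ, the Normal prior is conjugate. Weight on the data is w = (n/σ²)/(n/σ² + 1/τ₀²) = 0.00028933/(0.00028933+0.00029361) = 0.49633.
Posterior mean = w·x̄ + (1−w)·μ₀ = 0.49633·150 + 0.50367·234.99 = 192.807. Posterior variance = 1/(0.00028933+0.00029361) = 1715.45, so SD = 41.418.

Posterior mean ≈ 192.807; posterior SD ≈ 41.418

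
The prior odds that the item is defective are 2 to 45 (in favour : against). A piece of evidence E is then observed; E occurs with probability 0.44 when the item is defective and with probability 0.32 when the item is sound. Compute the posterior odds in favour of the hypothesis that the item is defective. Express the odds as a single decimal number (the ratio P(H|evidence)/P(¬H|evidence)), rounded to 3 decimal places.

Posterior odds ≈ 0.061

Prior odds = 2/45 = 0.044444.
Likelihood ratio for E = 0.44/0.32 = 1.3750.
Posterior odds = prior odds × LR = 0.061111.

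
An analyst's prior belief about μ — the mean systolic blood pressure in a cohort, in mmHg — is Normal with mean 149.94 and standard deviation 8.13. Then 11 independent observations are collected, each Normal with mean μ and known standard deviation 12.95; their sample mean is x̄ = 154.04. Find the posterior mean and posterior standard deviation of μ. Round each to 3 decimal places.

Prior precision 1/τ₀² = 1/8.13² = 0.0151293; data precision n/σ² = 11/12.95² = 0.0655923.
Posterior precision = 0.0151293 + 0.0655923 = 0.0807216, giving posterior SD = 1/√0.0807216 = 3.520.
Posterior mean = (0.0151293·149.94 + 0.0655923·154.04) / 0.0807216 = 153.272.

Posterior mean ≈ 153.272; posterior SD ≈ 3.520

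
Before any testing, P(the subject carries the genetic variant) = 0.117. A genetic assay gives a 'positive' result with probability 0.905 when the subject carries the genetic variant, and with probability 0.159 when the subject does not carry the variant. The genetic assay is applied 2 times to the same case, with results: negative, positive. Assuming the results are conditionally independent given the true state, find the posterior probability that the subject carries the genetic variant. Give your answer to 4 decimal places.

Let H be the event that the subject carries the genetic variant; start with P(H) = 0.117. P('positive'|H) = 0.905, P('positive'|¬H) = 0.159.
Update on result 1 ('negative'): P(H) ← 0.095·0.1170 / (0.095·0.1170 + 0.841·0.8830) = 0.011115/0.75372 = 0.0147.
Update on result 2 ('positive'): P(H) ← 0.905·0.0147 / (0.905·0.0147 + 0.159·0.9853) = 0.013346/0.17000 = 0.0785.

Posterior P(H) ≈ 0.0785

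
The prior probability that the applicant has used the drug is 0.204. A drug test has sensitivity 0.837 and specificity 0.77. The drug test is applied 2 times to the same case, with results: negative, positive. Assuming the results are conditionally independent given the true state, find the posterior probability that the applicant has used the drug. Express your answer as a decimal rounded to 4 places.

Let H be the event that the applicant has used the drug; start with P(H) = 0.204. P('positive'|H) = 0.837, P('positive'|¬H) = 0.23.
Update on result 1 ('negative'): P(H) ← 0.163·0.2040 / (0.163·0.2040 + 0.77·0.7960) = 0.033252/0.64617 = 0.0515.
Update on result 2 ('positive'): P(H) ← 0.837·0.0515 / (0.837·0.0515 + 0.23·0.9485) = 0.043072/0.26124 = 0.1649.

Posterior P(H) ≈ 0.1649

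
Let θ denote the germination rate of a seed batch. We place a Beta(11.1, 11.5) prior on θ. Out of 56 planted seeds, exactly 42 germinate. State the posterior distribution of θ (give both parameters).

The binomial likelihood is conjugate to the Beta prior: with 42 successes and 14 failures, the posterior is Beta(11.1+42, 11.5+14) = Beta(53.1, 25.5).

Posterior: Beta(53.1, 25.5)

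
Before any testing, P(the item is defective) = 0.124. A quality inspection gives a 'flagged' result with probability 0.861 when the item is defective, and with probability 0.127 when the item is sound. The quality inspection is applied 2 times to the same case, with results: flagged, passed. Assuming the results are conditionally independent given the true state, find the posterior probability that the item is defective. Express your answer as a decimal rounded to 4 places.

Let H be the event that the item is defective; start with P(H) = 0.124. P('flagged'|H) = 0.861, P('flagged'|¬H) = 0.127.
Update on result 1 ('flagged'): P(H) ← 0.861·0.1240 / (0.861·0.1240 + 0.127·0.8760) = 0.10676/0.21802 = 0.4897.
Update on result 2 ('passed'): P(H) ← 0.139·0.4897 / (0.139·0.4897 + 0.873·0.5103) = 0.068069/0.51355 = 0.1325.

Posterior P(H) ≈ 0.1325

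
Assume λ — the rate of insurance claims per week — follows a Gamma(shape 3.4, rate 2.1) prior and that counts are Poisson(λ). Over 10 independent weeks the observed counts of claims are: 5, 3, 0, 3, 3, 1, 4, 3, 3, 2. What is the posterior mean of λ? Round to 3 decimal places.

Posterior mean ≈ 2.512

The Poisson likelihood adds the total count to the shape and the number of exposure periods to the rate. Here ∑xᵢ = 27 and n = 10, so shape 3.4→30.4 and rate 2.1→12.1.
E[λ | data] = 30.4/12.1 = 2.512.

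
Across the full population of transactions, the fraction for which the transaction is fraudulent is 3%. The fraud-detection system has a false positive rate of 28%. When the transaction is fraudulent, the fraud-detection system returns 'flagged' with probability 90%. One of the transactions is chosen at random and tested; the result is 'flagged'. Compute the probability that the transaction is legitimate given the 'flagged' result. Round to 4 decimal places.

P(¬H | E) ≈ 0.9096

Let H be the event that the transaction is fraudulent. P(H) = 0.03, so P(¬H) = 0.97. With E the 'flagged' result, P(E|H) = 0.9 and P(E|¬H) = 0.28.
P(E) = 0.9·0.03 + 0.28·0.97 = 0.027000 + 0.27160 = 0.29860.
By Bayes' theorem, P(H|E) = 0.027000 / 0.29860 = 0.0904. Hence P(¬H|E) = 1 − 0.0904 = 0.9096.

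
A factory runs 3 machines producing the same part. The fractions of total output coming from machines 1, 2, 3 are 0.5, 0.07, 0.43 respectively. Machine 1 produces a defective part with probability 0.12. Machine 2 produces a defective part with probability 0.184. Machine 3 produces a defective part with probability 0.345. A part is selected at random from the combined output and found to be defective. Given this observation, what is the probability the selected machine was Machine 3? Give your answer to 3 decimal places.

Posterior probability ≈ 0.671

P(defective|M1) = 0.12; P(defective|M2) = 0.184; P(defective|M3) = 0.345.
Prior × likelihood for each source: 0.5·0.12=0.06000, 0.07·0.184=0.01288, 0.43·0.345=0.1483. Summing gives P(defective) = 0.22123.
P(Machine 3 | defective) = 0.1483 / 0.22123 = 0.671.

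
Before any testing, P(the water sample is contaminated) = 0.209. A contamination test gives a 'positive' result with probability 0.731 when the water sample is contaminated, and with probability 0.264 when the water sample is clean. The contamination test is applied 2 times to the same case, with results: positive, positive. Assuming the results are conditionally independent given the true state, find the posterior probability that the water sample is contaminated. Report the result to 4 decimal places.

Posterior P(H) ≈ 0.6695

With H the event that the water sample is contaminated, the joint likelihood of the observed sequence is P(data|H) = 0.731·0.731 = 0.53436 and P(data|¬H) = 0.264·0.264 = 0.069696.
Bayes: P(H|data) = 0.209·0.53436 / (0.209·0.53436 + 0.791·0.069696) = 0.11168/0.16681 = 0.6695.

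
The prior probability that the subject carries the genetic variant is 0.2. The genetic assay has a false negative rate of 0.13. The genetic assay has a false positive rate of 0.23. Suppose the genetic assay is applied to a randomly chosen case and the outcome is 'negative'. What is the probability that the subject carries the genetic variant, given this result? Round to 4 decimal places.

P(H | E) ≈ 0.0405

Write H for 'the subject carries the genetic variant'. Prior odds H:¬H = 0.2/0.8 = 0.25000. For the 'negative' outcome, the likelihood ratio is 0.13/0.77 = 0.16883.
Posterior odds = 0.25000 × 0.16883 = 0.042208, so P(H|E) = 0.042208/(1+0.042208) = 0.0405.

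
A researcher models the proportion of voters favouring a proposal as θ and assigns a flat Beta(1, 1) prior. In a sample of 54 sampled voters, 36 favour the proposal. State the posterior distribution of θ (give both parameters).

Posterior: Beta(37, 19)

Observing 36 successes and 18 failures updates Beta(1, 1) by adding the success and failure counts to the two shape parameters: α = 1+36 = 37, β = 1+18 = 19.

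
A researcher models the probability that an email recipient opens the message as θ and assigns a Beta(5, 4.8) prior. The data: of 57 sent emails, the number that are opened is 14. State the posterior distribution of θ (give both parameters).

Observing 14 successes and 43 failures updates Beta(5, 4.8) by adding the success and failure counts to the two shape parameters: α = 5+14 = 19, β = 4.8+43 = 47.8.

Posterior: Beta(19, 47.8)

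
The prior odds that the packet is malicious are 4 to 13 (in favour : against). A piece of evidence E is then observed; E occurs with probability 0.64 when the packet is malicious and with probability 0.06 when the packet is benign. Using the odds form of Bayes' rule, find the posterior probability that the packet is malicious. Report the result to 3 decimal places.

Prior odds = 4/13 = 0.30769.
Likelihood ratio for E = 0.64/0.06 = 10.667.
Posterior odds = prior odds × LR = 3.2821.
Posterior probability = odds/(1+odds) = 3.2821/4.2821 = 0.766.

Posterior probability ≈ 0.766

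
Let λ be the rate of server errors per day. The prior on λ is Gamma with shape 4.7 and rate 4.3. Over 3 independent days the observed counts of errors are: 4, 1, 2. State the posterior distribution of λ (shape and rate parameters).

Total count ∑xᵢ = 7 over n = 3 days.
Gamma is conjugate to the Poisson likelihood: posterior is Gamma(shape = 4.7+7 = 11.7, rate = 4.3+3 = 7.3).

Posterior: Gamma(shape=11.7, rate=7.3)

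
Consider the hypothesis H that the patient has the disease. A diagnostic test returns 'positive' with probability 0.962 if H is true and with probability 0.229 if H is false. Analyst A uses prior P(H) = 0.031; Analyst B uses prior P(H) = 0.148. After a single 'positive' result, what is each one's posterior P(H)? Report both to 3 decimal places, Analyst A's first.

The likelihood ratio for a 'positive' result is 0.962/0.229 = 4.2009.
Analyst A: prior odds 0.031/0.969 = 0.031992; posterior odds 0.13439; posterior probability 0.118.
Analyst B: prior odds 0.148/0.852 = 0.17371; posterior odds 0.72973; posterior probability 0.422.

Analyst A: 0.118; Analyst B: 0.422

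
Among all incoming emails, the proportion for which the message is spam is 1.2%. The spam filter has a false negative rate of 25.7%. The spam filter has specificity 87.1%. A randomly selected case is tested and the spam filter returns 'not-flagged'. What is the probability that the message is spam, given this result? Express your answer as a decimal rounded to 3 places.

Write H for 'the message is spam'. Prior odds H:¬H = 0.012/0.988 = 0.012146. For the 'not-flagged' outcome, the likelihood ratio is 0.257/0.871 = 0.29506.
Posterior odds = 0.012146 × 0.29506 = 0.0035838, so P(H|E) = 0.0035838/(1+0.0035838) = 0.004.

P(H | E) ≈ 0.004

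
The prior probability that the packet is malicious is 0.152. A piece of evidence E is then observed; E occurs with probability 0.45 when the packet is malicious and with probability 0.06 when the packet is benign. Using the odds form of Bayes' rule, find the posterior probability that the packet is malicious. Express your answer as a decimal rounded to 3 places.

Prior odds = 0.152/(1−0.152) = 0.17925. In log-odds, ln(0.17925) = -1.7190.
Add log likelihood ratio: ln(7.5000) = 2.0149.
Posterior log-odds = 0.29590, so posterior odds = exp(0.29590) = 1.3443. Converting, P(H|E) = 1.3443/2.3443 = 0.573.

Posterior probability ≈ 0.573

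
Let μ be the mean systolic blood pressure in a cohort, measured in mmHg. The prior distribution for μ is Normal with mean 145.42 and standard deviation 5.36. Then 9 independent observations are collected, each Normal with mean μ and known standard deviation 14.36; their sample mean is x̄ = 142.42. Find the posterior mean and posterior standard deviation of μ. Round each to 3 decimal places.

Posterior mean ≈ 143.751; posterior SD ≈ 3.570

With known σ, the Normal prior is conjugate. Weight on the data is w = (n/σ²)/(n/σ² + 1/τ₀²) = 0.0436449/(0.0436449+0.0348073) = 0.55632.
Posterior mean = w·x̄ + (1−w)·μ₀ = 0.55632·142.42 + 0.44368·145.42 = 143.751. Posterior variance = 1/(0.0436449+0.0348073) = 12.7466, so SD = 3.570.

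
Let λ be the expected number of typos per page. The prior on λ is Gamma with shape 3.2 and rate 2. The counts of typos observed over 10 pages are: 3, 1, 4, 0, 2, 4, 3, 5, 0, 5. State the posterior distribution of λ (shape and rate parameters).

Posterior: Gamma(shape=30.2, rate=12)

The Poisson likelihood adds the total count to the shape and the number of exposure periods to the rate. Here ∑xᵢ = 27 and n = 10, so shape 3.2→30.2 and rate 2→12.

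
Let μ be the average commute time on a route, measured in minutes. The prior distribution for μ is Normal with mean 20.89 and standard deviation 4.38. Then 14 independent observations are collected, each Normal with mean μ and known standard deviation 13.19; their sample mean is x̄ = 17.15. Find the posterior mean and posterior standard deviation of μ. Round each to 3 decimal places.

Posterior mean ≈ 18.620; posterior SD ≈ 2.746

Prior precision 1/τ₀² = 1/4.38² = 0.0521257; data precision n/σ² = 14/13.19² = 0.0804708.
Posterior precision = 0.0521257 + 0.0804708 = 0.132597, giving posterior SD = 1/√0.132597 = 2.746.
Posterior mean = (0.0521257·20.89 + 0.0804708·17.15) / 0.132597 = 18.620.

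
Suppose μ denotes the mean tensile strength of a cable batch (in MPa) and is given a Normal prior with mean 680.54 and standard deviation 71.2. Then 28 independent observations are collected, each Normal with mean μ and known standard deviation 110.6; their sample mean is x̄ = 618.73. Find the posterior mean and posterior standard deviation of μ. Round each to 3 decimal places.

Posterior mean ≈ 623.634; posterior SD ≈ 20.055

Prior precision 1/τ₀² = 1/71.2² = 0.00019726; data precision n/σ² = 28/110.6² = 0.00228901.
Posterior precision = 0.00019726 + 0.00228901 = 0.00248627, giving posterior SD = 1/√0.00248627 = 20.055.
Posterior mean = (0.00019726·680.54 + 0.00228901·618.73) / 0.00248627 = 623.634.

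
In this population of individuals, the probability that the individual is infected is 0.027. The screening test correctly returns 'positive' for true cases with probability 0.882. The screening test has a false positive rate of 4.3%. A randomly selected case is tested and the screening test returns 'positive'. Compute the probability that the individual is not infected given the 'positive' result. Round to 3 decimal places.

P(¬H | E) ≈ 0.637

Write H for 'the individual is infected'. Prior odds H:¬H = 0.027/0.973 = 0.027749. For the 'positive' outcome, the likelihood ratio is 0.882/0.043 = 20.512.
Posterior odds = 0.027749 × 20.512 = 0.56918, so P(H|E) = 0.56918/(1+0.56918) = 0.363. Then P(¬H|E) = 1 − 0.363 = 0.637.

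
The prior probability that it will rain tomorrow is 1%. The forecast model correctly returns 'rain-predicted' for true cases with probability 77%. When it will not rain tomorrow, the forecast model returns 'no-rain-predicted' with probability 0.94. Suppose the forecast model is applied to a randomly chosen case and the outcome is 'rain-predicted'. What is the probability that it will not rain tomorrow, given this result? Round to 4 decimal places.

Write H for 'it will rain tomorrow'. Prior odds H:¬H = 0.01/0.99 = 0.010101. For the 'rain-predicted' outcome, the likelihood ratio is 0.77/0.06 = 12.833.
Posterior odds = 0.010101 × 12.833 = 0.12963, so P(H|E) = 0.12963/(1+0.12963) = 0.1148. Then P(¬H|E) = 1 − 0.1148 = 0.8852.

P(¬H | E) ≈ 0.8852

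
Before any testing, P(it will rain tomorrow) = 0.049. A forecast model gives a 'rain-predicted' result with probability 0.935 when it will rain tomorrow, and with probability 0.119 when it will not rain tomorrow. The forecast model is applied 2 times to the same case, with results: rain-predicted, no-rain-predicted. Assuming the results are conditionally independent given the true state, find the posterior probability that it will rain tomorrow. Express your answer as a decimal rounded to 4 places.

Posterior P(H) ≈ 0.0290

Let H be the event that it will rain tomorrow; start with P(H) = 0.049. P('rain-predicted'|H) = 0.935, P('rain-predicted'|¬H) = 0.119.
Update on result 1 ('rain-predicted'): P(H) ← 0.935·0.0490 / (0.935·0.0490 + 0.119·0.9510) = 0.045815/0.15898 = 0.2882.
Update on result 2 ('no-rain-predicted'): P(H) ← 0.065·0.2882 / (0.065·0.2882 + 0.881·0.7118) = 0.018731/0.64585 = 0.0290.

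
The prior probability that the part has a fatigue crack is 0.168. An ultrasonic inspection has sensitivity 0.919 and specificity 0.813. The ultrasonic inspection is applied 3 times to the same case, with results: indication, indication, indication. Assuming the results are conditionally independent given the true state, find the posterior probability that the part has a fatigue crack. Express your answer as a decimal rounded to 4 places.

Posterior P(H) ≈ 0.9599

With H the event that the part has a fatigue crack, the joint likelihood of the observed sequence is P(data|H) = 0.919·0.919·0.919 = 0.77615 and P(data|¬H) = 0.187·0.187·0.187 = 0.0065392.
Bayes: P(H|data) = 0.168·0.77615 / (0.168·0.77615 + 0.832·0.0065392) = 0.13039/0.13583 = 0.9599.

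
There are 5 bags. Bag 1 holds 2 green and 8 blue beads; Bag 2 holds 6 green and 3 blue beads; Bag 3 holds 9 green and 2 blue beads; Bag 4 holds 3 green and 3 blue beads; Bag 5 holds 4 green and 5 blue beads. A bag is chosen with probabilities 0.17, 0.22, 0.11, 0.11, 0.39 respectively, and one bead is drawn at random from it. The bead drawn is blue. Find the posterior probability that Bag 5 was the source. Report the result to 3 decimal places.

P(blue|Bag 1) = 0.8; P(blue|Bag 2) = 0.3333; P(blue|Bag 3) = 0.1818; P(blue|Bag 4) = 0.5; P(blue|Bag 5) = 0.5556.
Prior × likelihood for each source: 0.17·0.8=0.1360, 0.22·0.3333=0.07333, 0.11·0.1818=0.02000, 0.11·0.5=0.05500, 0.39·0.5556=0.2167. Summing gives P(blue) = 0.50100.
P(Bag 5 | blue) = 0.2167 / 0.50100 = 0.432.

Posterior probability ≈ 0.432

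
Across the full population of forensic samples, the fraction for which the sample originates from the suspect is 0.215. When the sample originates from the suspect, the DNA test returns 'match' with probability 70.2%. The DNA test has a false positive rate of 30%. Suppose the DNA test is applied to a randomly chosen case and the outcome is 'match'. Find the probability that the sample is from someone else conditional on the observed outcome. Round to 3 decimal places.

P(¬H | E) ≈ 0.609

Write H for 'the sample originates from the suspect'. Prior odds H:¬H = 0.215/0.785 = 0.27389. For the 'match' outcome, the likelihood ratio is 0.702/0.3 = 2.3400.
Posterior odds = 0.27389 × 2.3400 = 0.64089, so P(H|E) = 0.64089/(1+0.64089) = 0.391. Then P(¬H|E) = 1 − 0.391 = 0.609.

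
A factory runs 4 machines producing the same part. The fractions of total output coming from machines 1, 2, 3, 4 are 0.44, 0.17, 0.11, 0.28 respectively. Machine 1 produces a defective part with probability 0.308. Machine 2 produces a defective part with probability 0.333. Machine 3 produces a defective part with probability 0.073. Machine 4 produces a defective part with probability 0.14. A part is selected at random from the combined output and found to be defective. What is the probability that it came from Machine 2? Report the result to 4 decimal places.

Posterior probability ≈ 0.2365

P(defective|M1) = 0.308; P(defective|M2) = 0.333; P(defective|M3) = 0.073; P(defective|M4) = 0.14.
Prior × likelihood for each source: 0.44·0.308=0.1355, 0.17·0.333=0.05661, 0.11·0.073=0.008030, 0.28·0.14=0.03920. Summing gives P(defective) = 0.23936.
P(Machine 2 | defective) = 0.05661 / 0.23936 = 0.2365.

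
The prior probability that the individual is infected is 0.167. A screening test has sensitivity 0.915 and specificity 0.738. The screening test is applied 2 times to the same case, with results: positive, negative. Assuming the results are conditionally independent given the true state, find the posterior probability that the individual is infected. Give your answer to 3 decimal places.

With H the event that the individual is infected, the joint likelihood of the observed sequence is P(data|H) = 0.915·0.085 = 0.077775 and P(data|¬H) = 0.262·0.738 = 0.19336.
Bayes: P(H|data) = 0.167·0.077775 / (0.167·0.077775 + 0.833·0.19336) = 0.012988/0.17405 = 0.0746.

Posterior P(H) ≈ 0.075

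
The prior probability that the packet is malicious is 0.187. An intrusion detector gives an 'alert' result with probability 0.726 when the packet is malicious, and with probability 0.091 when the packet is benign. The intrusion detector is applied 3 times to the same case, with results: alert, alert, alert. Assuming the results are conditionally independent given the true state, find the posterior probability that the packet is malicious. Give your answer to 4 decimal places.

With H the event that the packet is malicious, the joint likelihood of the observed sequence is P(data|H) = 0.726·0.726·0.726 = 0.38266 and P(data|¬H) = 0.091·0.091·0.091 = 0.00075357.
Bayes: P(H|data) = 0.187·0.38266 / (0.187·0.38266 + 0.813·0.00075357) = 0.071557/0.072170 = 0.9915.

Posterior P(H) ≈ 0.9915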